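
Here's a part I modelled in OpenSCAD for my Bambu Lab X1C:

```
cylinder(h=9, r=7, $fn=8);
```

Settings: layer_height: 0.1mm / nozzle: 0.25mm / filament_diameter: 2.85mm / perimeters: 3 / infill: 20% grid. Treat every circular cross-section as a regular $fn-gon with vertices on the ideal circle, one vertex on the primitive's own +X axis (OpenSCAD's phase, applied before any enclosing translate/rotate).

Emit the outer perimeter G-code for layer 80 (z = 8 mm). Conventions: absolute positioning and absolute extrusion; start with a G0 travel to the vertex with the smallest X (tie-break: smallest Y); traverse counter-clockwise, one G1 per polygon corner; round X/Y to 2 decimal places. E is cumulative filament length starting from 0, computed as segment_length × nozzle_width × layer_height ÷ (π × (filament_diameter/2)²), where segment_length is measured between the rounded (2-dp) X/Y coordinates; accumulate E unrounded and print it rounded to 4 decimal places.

G0 X-7.00 Y0.00 Z8.00
G1 X-4.95 Y-4.95 E0.0210
G1 X0.00 Y-7.00 E0.0420
G1 X4.95 Y-4.95 E0.0630
G1 X7.00 Y0.00 E0.0840
G1 X4.95 Y4.95 E0.1050
G1 X0.00 Y7.00 E0.1260
G1 X-4.95 Y4.95 E0.1470
G1 X-7.00 Y0.00 E0.1680

At z = 8 mm: the cylinder: section is a regular 8-gon, circumradius r=7. The outline is a single polygon with 8 vertices. Extrusion per mm of travel: 0.25 × 0.1 / (π × 1.425²) = 0.003919. Accumulating E over each segment gives final E = 0.1680.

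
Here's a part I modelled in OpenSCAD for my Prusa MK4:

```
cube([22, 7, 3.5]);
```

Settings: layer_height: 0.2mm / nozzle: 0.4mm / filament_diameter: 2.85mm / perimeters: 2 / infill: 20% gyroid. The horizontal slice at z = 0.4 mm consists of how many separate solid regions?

1

At z = 0.4 mm: the cube is present — its section is the full 22×7 rectangle. The result has 1 disconnected region.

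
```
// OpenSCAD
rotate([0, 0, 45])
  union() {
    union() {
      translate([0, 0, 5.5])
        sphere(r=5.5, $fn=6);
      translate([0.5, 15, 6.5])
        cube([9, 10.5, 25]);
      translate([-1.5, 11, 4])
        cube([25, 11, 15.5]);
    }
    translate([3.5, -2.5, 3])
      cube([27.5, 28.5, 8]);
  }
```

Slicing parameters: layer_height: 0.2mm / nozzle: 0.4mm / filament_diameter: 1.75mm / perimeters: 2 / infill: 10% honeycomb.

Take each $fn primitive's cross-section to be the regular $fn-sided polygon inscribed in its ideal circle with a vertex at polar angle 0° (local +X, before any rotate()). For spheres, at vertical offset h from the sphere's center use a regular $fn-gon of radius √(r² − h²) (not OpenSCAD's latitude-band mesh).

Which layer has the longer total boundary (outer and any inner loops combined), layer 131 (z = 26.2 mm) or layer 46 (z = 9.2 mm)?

Layer 131 (z = 26.2): the sphere does not reach this height (|z−center|=20.700 > r=5.5); the cube at (0.5, 15) is present — its section is the full 9×10.5 rectangle (perimeter 39.00 mm); the cube at (-1.5, 11) does not reach this height (z outside [4, 19.5]); Merging all regions: only the 9×10.5 cube at (0.5, 15) is present, so the union is just that shape — boundary = 39.00 mm; the cube at (3.5, -2.5) is absent (z outside [3, 11]); Merging all regions: only that combined region is present, so the union is just that shape — boundary = 39.00 mm; (whole slice rotated 45° about Z — lengths, areas and connectivity unchanged). So its perimeter = 39.00 mm. Layer 46 (z = 9.2): the sphere: section is a regular 6-gon, circumradius = √(r²−h²) = √(5.5²−3.7²) = 4.069 (perimeter = 2·6·4.069·sin(180°/6) = 24.42 mm); the cube at (0.5, 15) (footprint 9×10.5) is included at this height (perimeter 39.00 mm); the cube at (-1.5, 11) (footprint 25×11) is included at this height (perimeter 72.00 mm); Taking the union: the regions partially overlap (shared area 63.00 mm²), so the edge portions inside another operand are dropped and the merged outline is re-measured after clipping — boundary = 103.42 mm; the cube at (3.5, -2.5) is present — its section is the full 27.5×28.5 rectangle (perimeter 112.00 mm); Combining (union): the regions partially overlap (shared area 241.56 mm²), so the edge portions inside another operand are dropped and the merged outline is re-measured after clipping — boundary = 142.17 mm; (rotated 45° about Z; rotation is an isometry so areas/perimeters/island counts are preserved). So its perimeter = 142.17 mm. Layer 46 is larger (142.17 vs 39.00 mm).

layer 46 (z = 9.2 mm)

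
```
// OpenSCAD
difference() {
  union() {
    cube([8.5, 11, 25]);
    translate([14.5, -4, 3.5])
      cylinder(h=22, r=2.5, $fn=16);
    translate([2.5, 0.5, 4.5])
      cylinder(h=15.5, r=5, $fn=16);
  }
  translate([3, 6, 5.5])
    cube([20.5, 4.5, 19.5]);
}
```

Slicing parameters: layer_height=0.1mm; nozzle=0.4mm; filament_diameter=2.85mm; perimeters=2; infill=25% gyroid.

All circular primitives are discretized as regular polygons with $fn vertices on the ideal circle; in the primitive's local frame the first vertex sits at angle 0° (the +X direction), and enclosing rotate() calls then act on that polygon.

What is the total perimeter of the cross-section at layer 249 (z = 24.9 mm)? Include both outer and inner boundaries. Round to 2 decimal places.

65.61 mm

At z = 24.9 mm: the cube is present — its section is the full 8.5×11 rectangle (perimeter 39.00 mm); the cylinder at (14.5, -4): section is a regular 16-gon, circumradius r=2.5 (perimeter = 2·16·2.500·sin(180°/16) = 15.61 mm); the cylinder at (2.5, 0.5) does not reach this height (z outside [4.5, 20]); Merging all regions: the 2 present regions are separate (no shared area or edge), so areas and boundary lengths simply add and each stays a separate island — boundary = 54.61 mm; the cube at (3, 6) is present — its section is the full 20.5×4.5 rectangle (perimeter 50.00 mm); Taking the first minus the rest: starting from the result so far, the 20.5×4.5 cube at (3, 6) partially overlaps it — only the 24.75 mm² overlap (of its 92.25 mm²) is removed, clipping the outline — boundary = 65.61 mm. Overall, the cross-section has 2 separate islands. Total boundary length (outer) = 65.61 mm.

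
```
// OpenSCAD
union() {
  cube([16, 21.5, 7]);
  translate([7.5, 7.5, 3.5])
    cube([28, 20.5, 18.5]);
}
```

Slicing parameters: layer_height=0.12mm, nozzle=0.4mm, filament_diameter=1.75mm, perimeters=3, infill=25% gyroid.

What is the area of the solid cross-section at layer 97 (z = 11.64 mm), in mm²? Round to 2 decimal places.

At z = 11.64 mm: the cube is absent (z outside [0, 7]); the 28×20.5 cube at (7.5, 7.5) contributes its full rectangle (area 574.00 mm²); Combining (union): only the 28×20.5 cube at (7.5, 7.5) is present, so the union is just that shape — area = 574.00 mm². Overall, the cross-section is a single solid region. Net area = 574.00 mm².

574.00 mm²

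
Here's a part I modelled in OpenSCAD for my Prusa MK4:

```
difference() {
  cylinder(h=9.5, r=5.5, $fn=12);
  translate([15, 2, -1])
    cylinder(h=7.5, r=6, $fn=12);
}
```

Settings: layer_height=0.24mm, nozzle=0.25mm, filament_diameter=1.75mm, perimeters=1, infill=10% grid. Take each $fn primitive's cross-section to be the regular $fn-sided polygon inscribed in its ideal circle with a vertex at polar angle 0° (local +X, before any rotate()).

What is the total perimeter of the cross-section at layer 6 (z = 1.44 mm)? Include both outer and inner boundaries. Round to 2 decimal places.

At z = 1.44 mm: the cylinder: section is a regular 12-gon, circumradius r=5.5 (perimeter = 2·12·5.500·sin(180°/12) = 34.16 mm); the r=6 cylinder at (15, 2) gives a regular 12-gon of circumradius 6 (constant along its height) (perimeter = 2·12·6.000·sin(180°/12) = 37.27 mm); Subtracting the remaining from the first: starting from the r=5.5 cylinder, the r=6 cylinder at (15, 2) misses the remaining region (no effect) — boundary = 34.16 mm. Overall, the cross-section is a single solid region. Total boundary length (outer) = 34.16 mm.

34.16 mm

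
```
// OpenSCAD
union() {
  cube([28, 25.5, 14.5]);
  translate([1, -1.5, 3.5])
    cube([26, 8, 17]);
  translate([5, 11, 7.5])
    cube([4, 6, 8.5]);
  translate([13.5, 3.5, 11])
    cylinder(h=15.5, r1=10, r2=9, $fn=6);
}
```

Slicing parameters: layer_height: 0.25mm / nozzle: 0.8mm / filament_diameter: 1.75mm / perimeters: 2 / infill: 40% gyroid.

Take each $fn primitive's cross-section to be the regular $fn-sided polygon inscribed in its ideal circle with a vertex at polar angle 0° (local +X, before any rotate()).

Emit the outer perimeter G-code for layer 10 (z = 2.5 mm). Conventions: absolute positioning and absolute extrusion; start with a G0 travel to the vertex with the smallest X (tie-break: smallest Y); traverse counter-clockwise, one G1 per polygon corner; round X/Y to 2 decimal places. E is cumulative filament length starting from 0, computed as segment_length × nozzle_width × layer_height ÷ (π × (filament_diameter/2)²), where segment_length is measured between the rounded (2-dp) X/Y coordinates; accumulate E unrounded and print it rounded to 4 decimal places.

At z = 2.5 mm: the 28×25.5 cube contributes its full rectangle; the cube at (1, -1.5) is not intersected at this z (z outside [3.5, 20.5]); the cube at (5, 11) does not reach this height (z outside [7.5, 16]); the cone at (13.5, 3.5) is not intersected at this z (z outside [11, 26.5]); Taking the union: only the 28×25.5 cube is present, so the union is just that shape — 1 connected region. The outline is a single polygon with 4 vertices. Extrusion per mm of travel: 0.8 × 0.25 / (π × 0.875²) = 0.083150. Accumulating E over each segment gives final E = 8.8971.

G0 X0.00 Y0.00 Z2.50
G1 X28.00 Y0.00 E2.3282
G1 X28.00 Y25.50 E4.4485
G1 X0.00 Y25.50 E6.7768
G1 X0.00 Y0.00 E8.8971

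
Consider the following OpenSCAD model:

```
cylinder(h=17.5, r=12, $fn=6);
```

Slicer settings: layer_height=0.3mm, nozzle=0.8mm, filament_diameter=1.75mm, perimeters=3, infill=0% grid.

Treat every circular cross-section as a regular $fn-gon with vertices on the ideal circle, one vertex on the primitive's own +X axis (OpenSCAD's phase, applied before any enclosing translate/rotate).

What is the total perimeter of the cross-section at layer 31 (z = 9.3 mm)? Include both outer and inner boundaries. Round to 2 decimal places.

At z = 9.3 mm: the r=12 cylinder contributes a regular 6-gon of circumradius 12 (perimeter = 2·6·12.000·sin(180°/6) = 72.00 mm). Overall, the cross-section is a single solid region. Total boundary length (outer) = 72.00 mm.

72.00 mm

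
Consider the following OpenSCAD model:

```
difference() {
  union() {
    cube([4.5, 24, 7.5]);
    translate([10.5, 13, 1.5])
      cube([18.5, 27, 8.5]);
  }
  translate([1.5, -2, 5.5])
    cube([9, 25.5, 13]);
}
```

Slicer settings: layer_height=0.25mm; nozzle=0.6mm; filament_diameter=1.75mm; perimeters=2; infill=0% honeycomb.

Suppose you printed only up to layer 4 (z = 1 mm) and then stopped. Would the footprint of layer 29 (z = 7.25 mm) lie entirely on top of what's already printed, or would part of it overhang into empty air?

part overhangs

Compare the two slices. At z = 1: the 4.5×24 cube contributes its full rectangle (area 108.00 mm²); the cube at (10.5, 13) is not intersected at this z (z outside [1.5, 10]); Combining (union): only the 4.5×24 cube is present, so the union is just that shape — area = 108.00 mm²; the cube at (1.5, -2) is not intersected at this z (z outside [5.5, 18.5]); Taking the first minus the rest: none of the subtracted shapes is present at this height, so the result so far is unchanged — area = 108.00 mm². At z = 7.25: the cube is present — its section is the full 4.5×24 rectangle (area 108.00 mm²); the cube at (10.5, 13) (footprint 18.5×27) is included at this height (area 499.50 mm²); Taking the union: the 2 present regions are separate (no shared area or edge), so areas and boundary lengths simply add and each stays a separate island — area = 607.50 mm²; the cube at (1.5, -2) (footprint 9×25.5) is included at this height (area 229.50 mm²); After the difference (first − rest): starting from that combined region (607.50 mm²), the 9×25.5 cube at (1.5, -2) partially overlaps it — only the 70.50 mm² overlap (of its 229.50 mm²) is removed, clipping the outline — area = 537.00 mm². Checking containment: at z = 7.25 the cross-section extends beyond the z = 1 cross-section by about 499.50 mm².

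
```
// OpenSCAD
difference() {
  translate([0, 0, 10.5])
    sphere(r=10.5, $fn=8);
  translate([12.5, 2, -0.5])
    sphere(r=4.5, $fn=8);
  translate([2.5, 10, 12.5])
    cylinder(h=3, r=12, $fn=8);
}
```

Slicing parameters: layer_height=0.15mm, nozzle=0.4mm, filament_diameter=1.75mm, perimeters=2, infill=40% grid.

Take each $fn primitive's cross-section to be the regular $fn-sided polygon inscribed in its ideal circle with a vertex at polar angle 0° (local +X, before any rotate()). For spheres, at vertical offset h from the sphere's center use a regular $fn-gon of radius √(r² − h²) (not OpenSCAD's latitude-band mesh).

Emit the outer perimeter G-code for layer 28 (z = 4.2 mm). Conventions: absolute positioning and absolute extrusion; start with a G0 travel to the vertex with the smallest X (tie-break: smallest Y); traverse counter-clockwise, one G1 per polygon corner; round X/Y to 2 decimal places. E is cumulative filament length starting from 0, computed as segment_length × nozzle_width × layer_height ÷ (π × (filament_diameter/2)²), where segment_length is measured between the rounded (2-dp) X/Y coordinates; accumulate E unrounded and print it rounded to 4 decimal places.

At z = 4.2 mm: the r=10.5 sphere contributes a regular 8-gon of circumradius √(10.5²−6.3²) = 8.400; the sphere at (12.5, 2) is not intersected at this z (|z−center|=4.700 > r=4.5); the cylinder at (2.5, 10) is absent (z outside [12.5, 15.5]); Taking the first minus the rest: none of the subtracted shapes is present at this height, so the r=10.5 sphere is unchanged — 1 connected region. The outline is a single polygon with 8 vertices. Extrusion per mm of travel: 0.4 × 0.15 / (π × 0.875²) = 0.024945. Accumulating E over each segment gives final E = 1.2830.

G0 X-8.40 Y0.00 Z4.20
G1 X-5.94 Y-5.94 E0.1604
G1 X0.00 Y-8.40 E0.3208
G1 X5.94 Y-5.94 E0.4811
G1 X8.40 Y0.00 E0.6415
G1 X5.94 Y5.94 E0.8019
G1 X0.00 Y8.40 E0.9623
G1 X-5.94 Y5.94 E1.1226
G1 X-8.40 Y0.00 E1.2830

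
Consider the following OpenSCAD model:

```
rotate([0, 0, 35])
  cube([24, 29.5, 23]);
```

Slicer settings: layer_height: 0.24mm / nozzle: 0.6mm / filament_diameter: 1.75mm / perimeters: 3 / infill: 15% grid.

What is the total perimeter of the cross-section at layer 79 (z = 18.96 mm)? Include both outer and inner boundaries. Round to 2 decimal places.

At z = 18.96 mm: the cube is present — its section is the full 24×29.5 rectangle (perimeter 107.00 mm); (rotated 35° about Z; rotation is an isometry so areas/perimeters/island counts are preserved). Overall, the cross-section is a single solid region. Total boundary length (outer) = 107.00 mm.

107.00 mm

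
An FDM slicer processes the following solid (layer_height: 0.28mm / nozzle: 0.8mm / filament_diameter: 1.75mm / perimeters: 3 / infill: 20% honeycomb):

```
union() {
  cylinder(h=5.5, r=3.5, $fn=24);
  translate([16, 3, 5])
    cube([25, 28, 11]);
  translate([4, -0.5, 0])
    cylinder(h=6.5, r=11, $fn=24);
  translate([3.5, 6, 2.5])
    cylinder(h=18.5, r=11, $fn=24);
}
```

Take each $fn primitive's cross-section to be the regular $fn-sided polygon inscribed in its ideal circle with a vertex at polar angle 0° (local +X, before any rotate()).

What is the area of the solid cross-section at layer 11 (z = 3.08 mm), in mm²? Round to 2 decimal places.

At z = 3.08 mm: the r=3.5 cylinder gives a regular 24-gon of circumradius 3.5 (constant along its height) (area = (24/2)·3.500²·sin(360°/24) = 38.05 mm²); the cube at (16, 3) is absent (z outside [5, 16]); the r=11 cylinder at (4, -0.5) gives a regular 24-gon of circumradius 11 (constant along its height) (area = (24/2)·11.000²·sin(360°/24) = 375.81 mm²); the r=11 cylinder at (3.5, 6) gives a regular 24-gon of circumradius 11 (constant along its height) (area = (24/2)·11.000²·sin(360°/24) = 375.81 mm²); Combining (union): the regions partially overlap — summed areas 789.66 mm² minus the doubly-counted overlap 273.41 mm² gives 516.25 mm² — area = 516.25 mm². Overall, the cross-section is a single solid region. Net area = 516.25 mm².

516.25 mm²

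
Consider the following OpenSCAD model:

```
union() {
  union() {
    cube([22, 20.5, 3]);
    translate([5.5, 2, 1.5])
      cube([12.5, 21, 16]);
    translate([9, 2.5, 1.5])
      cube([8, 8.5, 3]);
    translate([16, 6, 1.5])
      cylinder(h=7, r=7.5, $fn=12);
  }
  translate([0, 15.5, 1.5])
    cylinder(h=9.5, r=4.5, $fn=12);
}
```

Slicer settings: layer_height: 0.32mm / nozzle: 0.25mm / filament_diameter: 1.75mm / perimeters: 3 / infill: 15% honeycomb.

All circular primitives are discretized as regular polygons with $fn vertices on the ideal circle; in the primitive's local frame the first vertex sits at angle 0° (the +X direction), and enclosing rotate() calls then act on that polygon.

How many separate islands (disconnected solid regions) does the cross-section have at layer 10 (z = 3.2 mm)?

2

At z = 3.2 mm: the cube does not reach this height (z outside [0, 3]); the cube at (5.5, 2) (footprint 12.5×21) is included at this height; the cube at (9, 2.5) is present — its section is the full 8×8.5 rectangle; the r=7.5 cylinder at (16, 6) gives a regular 12-gon of circumradius 7.5 (constant along its height); Combining (union): the regions partially overlap (shared area 160.49 mm²), so overlapping operands fuse into one piece — 1 connected region; the r=4.5 cylinder at (0, 15.5) gives a regular 12-gon of circumradius 4.5 (constant along its height); Merging all regions: the 2 present regions are separate (no shared area or edge), so areas and boundary lengths simply add and each stays a separate island — 2 connected regions. Overall, the cross-section has 2 separate islands. Island count = 2.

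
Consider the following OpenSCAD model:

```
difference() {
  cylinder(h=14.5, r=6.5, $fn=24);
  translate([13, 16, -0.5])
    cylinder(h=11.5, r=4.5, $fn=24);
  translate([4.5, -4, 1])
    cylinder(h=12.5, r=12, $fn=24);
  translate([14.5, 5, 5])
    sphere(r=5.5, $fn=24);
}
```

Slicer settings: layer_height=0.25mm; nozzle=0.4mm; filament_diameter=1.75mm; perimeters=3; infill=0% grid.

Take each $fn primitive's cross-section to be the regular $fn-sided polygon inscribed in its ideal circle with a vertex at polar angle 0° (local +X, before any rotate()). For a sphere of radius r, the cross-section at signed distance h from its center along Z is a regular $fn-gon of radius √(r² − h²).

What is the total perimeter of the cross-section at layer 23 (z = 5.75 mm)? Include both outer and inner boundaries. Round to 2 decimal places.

At z = 5.75 mm: the r=6.5 cylinder contributes a regular 24-gon of circumradius 6.5 (perimeter = 2·24·6.500·sin(180°/24) = 40.72 mm); the cylinder at (13, 16): section is a regular 24-gon, circumradius r=4.5 (perimeter = 2·24·4.500·sin(180°/24) = 28.19 mm); the r=12 cylinder at (4.5, -4) contributes a regular 24-gon of circumradius 12 (perimeter = 2·24·12.000·sin(180°/24) = 75.18 mm); the r=5.5 sphere at (14.5, 5) slices to a regular 24-gon of circumradius 5.449 (√(r²−h²) with h=0.75 from center) (perimeter = 2·24·5.449·sin(180°/24) = 34.14 mm); Taking the first minus the rest: starting from the r=6.5 cylinder, the r=4.5 cylinder at (13, 16) misses the remaining region (no effect); the r=12 cylinder at (4.5, -4) partially overlaps it — only the 128.45 mm² overlap (of its 447.24 mm²) is removed, clipping the outline; the r=5.5 sphere at (14.5, 5) misses the remaining region (no effect) — boundary = 15.14 mm. Overall, the cross-section is a single solid region. Total boundary length (outer) = 15.14 mm.

15.14 mm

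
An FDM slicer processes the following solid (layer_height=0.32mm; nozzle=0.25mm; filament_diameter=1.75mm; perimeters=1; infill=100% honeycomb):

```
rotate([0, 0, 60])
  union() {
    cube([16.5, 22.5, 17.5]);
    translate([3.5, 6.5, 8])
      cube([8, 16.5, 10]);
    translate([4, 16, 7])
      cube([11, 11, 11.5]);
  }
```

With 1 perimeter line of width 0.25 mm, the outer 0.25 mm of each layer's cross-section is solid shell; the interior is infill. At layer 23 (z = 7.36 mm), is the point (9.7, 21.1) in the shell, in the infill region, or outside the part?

At z = 7.36 mm: the cube (footprint 16.5×22.5) is included at this height; the cube at (3.5, 6.5) does not reach this height (z outside [8, 18]); the cube at (4, 16) (footprint 11×11) is included at this height; Taking the union: the regions partially overlap (shared area 71.50 mm²), so overlapping operands fuse into one piece — 1 connected region; (whole slice rotated 60° about Z — lengths, areas and connectivity unchanged). Overall, the cross-section is a single solid region. Undo the 60° rotation: the query point maps to (23.123, 2.150) in the un-rotated model frame. The nearest boundary edge runs (16.50, 22.50)→(16.50, 0.00); distance from the point to it = 6.62 mm. The point is not inside any of the regions above, so it lies outside the cross-section (6.62 mm from the nearest boundary).

outside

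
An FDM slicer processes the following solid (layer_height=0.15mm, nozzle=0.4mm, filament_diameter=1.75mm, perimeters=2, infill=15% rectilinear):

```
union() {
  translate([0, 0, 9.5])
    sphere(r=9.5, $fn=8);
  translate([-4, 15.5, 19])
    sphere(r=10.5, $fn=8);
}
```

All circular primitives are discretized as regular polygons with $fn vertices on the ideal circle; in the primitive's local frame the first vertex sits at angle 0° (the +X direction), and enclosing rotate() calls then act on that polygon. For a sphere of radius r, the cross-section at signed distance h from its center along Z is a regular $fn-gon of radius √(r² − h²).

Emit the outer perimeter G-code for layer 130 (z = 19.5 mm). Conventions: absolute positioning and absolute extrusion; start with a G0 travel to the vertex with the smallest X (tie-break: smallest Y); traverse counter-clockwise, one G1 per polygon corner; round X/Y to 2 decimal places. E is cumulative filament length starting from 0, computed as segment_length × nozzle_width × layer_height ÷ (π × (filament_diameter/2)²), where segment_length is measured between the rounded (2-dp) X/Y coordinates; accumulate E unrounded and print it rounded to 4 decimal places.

At z = 19.5 mm: the sphere is not intersected at this z (|z−center|=10.000 > r=9.5); the sphere at (-4, 15.5): section is a regular 8-gon, circumradius = √(r²−h²) = √(10.5²−0.5²) = 10.488; Taking the union: only the r=10.5 sphere at (-4, 15.5) is present, so the union is just that shape — 1 connected region. The outline is a single polygon with 8 vertices. Extrusion per mm of travel: 0.4 × 0.15 / (π × 0.875²) = 0.024945. Accumulating E over each segment gives final E = 1.6025.

G0 X-14.49 Y15.50 Z19.50
G1 X-11.42 Y8.08 E0.2003
G1 X-4.00 Y5.01 E0.4006
G1 X3.42 Y8.08 E0.6009
G1 X6.49 Y15.50 E0.8012
G1 X3.42 Y22.92 E1.0015
G1 X-4.00 Y25.99 E1.2019
G1 X-11.42 Y22.92 E1.4022
G1 X-14.49 Y15.50 E1.6025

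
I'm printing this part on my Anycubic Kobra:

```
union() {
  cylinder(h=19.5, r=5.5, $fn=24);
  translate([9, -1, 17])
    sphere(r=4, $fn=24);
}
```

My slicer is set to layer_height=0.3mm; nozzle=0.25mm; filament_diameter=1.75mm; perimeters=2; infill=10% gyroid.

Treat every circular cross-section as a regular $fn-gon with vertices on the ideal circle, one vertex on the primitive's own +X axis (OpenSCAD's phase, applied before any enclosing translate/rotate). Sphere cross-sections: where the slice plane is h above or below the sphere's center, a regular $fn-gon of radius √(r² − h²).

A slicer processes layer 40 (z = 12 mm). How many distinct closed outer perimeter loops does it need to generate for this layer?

1

At z = 12 mm: the r=5.5 cylinder contributes a regular 24-gon of circumradius 5.5; the sphere at (9, -1) does not reach this height (|z−center|=5.000 > r=4); Taking the union: only the r=5.5 cylinder is present, so the union is just that shape — 1 connected region. The result has 1 disconnected region.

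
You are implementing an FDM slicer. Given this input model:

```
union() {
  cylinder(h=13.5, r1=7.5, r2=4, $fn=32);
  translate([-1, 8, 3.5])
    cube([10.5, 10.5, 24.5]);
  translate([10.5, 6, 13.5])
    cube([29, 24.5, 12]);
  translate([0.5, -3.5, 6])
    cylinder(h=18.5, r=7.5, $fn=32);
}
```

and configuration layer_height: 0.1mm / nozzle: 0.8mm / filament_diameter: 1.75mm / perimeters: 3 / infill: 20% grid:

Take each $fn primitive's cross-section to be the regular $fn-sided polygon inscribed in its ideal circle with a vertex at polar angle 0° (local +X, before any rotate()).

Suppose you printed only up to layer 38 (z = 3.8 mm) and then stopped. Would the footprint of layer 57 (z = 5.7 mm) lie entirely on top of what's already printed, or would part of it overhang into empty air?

Compare the two slices. At z = 3.8: the cone: at t=0.281 of its height the radius interpolates to r₁+(r₂−r₁)t = 6.515, giving a regular 32-gon of that circumradius (area = (32/2)·6.515²·sin(360°/32) = 132.48 mm²); the cube at (-1, 8) is present — its section is the full 10.5×10.5 rectangle (area 110.25 mm²); the cube at (10.5, 6) does not reach this height (z outside [13.5, 25.5]); the cylinder at (0.5, -3.5) is absent (z outside [6, 24.5]); Merging all regions: the 2 present regions are separate (no shared area or edge), so areas and boundary lengths simply add and each stays a separate island — area = 242.73 mm². At z = 5.7: the cone: at t=0.422 of its height the radius interpolates to r₁+(r₂−r₁)t = 6.022, giving a regular 32-gon of that circumradius (area = (32/2)·6.022²·sin(360°/32) = 113.21 mm²); the cube at (-1, 8) (footprint 10.5×10.5) is included at this height (area 110.25 mm²); the cube at (10.5, 6) does not reach this height (z outside [13.5, 25.5]); the cylinder at (0.5, -3.5) is absent (z outside [6, 24.5]); Merging all regions: the 2 present regions are separate (no shared area or edge), so areas and boundary lengths simply add and each stays a separate island — area = 223.46 mm². Checking containment: the cross-section at z = 5.7 is a subset of the cross-section at z = 3.8.

entirely on top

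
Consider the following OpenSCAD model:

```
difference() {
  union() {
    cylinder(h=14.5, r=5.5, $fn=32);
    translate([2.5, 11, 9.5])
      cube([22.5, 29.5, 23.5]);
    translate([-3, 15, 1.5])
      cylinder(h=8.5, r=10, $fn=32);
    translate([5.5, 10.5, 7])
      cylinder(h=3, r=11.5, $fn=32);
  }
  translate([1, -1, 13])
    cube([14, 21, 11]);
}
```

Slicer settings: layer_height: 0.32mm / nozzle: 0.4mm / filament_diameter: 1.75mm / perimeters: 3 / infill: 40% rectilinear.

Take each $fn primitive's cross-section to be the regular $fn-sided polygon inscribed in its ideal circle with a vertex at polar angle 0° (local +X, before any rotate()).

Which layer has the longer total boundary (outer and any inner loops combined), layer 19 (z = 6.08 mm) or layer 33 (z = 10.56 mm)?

Layer 19 (z = 6.08): the cylinder: section is a regular 32-gon, circumradius r=5.5 (perimeter = 2·32·5.500·sin(180°/32) = 34.50 mm); the cube at (2.5, 11) does not reach this height (z outside [9.5, 33]); the r=10 cylinder at (-3, 15) contributes a regular 32-gon of circumradius 10 (perimeter = 2·32·10.000·sin(180°/32) = 62.73 mm); the cylinder at (5.5, 10.5) is absent (z outside [7, 10]); Combining (union): the regions partially overlap (shared area 0.21 mm²), so the edge portions inside another operand are dropped and the merged outline is re-measured after clipping — boundary = 93.09 mm; the cube at (1, -1) is absent (z outside [13, 24]); Taking the first minus the rest: none of the subtracted shapes is present at this height, so the result so far is unchanged — boundary = 93.09 mm. So its perimeter = 93.09 mm. Layer 33 (z = 10.56): the r=5.5 cylinder contributes a regular 32-gon of circumradius 5.5 (perimeter = 2·32·5.500·sin(180°/32) = 34.50 mm); the cube at (2.5, 11) (footprint 22.5×29.5) is included at this height (perimeter 104.00 mm); the cylinder at (-3, 15) is not intersected at this z (z outside [1.5, 10]); the cylinder at (5.5, 10.5) is absent (z outside [7, 10]); Merging all regions: the 2 present regions are separate (no shared area or edge), so areas and boundary lengths simply add and each stays a separate island — boundary = 138.50 mm; the cube at (1, -1) does not reach this height (z outside [13, 24]); Subtracting the remaining from the first: none of the subtracted shapes is present at this height, so that combined region is unchanged — boundary = 138.50 mm. So its perimeter = 138.50 mm. Layer 33 is larger (138.50 vs 93.09 mm).

layer 33 (z = 10.56 mm)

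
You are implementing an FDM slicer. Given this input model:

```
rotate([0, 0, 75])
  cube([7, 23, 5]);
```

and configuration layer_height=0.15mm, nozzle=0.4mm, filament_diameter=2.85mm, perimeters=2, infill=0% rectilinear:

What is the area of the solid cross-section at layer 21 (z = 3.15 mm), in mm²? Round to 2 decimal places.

At z = 3.15 mm: the cube (footprint 7×23) is included at this height (area 161.00 mm²); (rotated 75° about Z; rotation is an isometry so areas/perimeters/island counts are preserved). Overall, the cross-section is a single solid region. Net area = 161.00 mm².

161.00 mm²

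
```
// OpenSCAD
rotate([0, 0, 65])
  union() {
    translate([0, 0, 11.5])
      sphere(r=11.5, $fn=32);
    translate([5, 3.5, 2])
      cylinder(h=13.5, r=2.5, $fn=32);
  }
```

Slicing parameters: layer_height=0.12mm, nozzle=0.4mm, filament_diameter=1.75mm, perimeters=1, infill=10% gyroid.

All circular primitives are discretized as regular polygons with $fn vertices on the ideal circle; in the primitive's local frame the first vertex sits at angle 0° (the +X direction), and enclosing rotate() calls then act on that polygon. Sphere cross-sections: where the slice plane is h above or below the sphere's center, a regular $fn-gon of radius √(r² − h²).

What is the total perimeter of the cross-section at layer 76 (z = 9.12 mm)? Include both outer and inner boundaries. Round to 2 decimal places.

At z = 9.12 mm: the sphere: section is a regular 32-gon, circumradius = √(r²−h²) = √(11.5²−2.38²) = 11.251 (perimeter = 2·32·11.251·sin(180°/32) = 70.58 mm); the r=2.5 cylinder at (5, 3.5) contributes a regular 32-gon of circumradius 2.5 (perimeter = 2·32·2.500·sin(180°/32) = 15.68 mm); Taking the union: the r=2.5 cylinder at (5, 3.5) lies entirely inside the r=11.5 sphere, so the union is just the r=11.5 sphere — boundary = 70.58 mm; (whole slice rotated 65° about Z — lengths, areas and connectivity unchanged). Overall, the cross-section is a single solid region. Total boundary length (outer) = 70.58 mm.

70.58 mm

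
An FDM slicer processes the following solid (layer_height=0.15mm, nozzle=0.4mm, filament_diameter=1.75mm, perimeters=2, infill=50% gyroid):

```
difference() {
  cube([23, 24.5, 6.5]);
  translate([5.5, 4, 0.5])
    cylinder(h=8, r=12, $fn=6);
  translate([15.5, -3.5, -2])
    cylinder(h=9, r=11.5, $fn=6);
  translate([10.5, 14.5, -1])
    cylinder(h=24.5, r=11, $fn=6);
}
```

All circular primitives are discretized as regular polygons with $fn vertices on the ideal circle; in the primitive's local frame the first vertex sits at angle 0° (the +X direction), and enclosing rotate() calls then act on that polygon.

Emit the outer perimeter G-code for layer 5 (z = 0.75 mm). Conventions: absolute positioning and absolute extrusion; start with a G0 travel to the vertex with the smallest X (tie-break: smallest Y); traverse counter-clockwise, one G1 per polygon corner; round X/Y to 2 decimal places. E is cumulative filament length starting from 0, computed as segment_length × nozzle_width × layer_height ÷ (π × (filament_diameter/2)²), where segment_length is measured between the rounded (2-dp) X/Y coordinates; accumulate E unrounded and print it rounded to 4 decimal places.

At z = 0.75 mm: the cube (footprint 23×24.5) is included at this height; the r=12 cylinder at (5.5, 4) contributes a regular 6-gon of circumradius 12; the cylinder at (15.5, -3.5): section is a regular 6-gon, circumradius r=11.5; the r=11 cylinder at (10.5, 14.5) gives a regular 6-gon of circumradius 11 (constant along its height); Subtracting the remaining from the first: starting from the 23×24.5 cube, the r=12 cylinder at (5.5, 4) partially overlaps it — only the 216.07 mm² overlap (of its 374.12 mm²) is removed, clipping the outline; the r=11.5 cylinder at (15.5, -3.5) partially overlaps it — only the 39.24 mm² overlap (of its 343.60 mm²) is removed, clipping the outline; the r=11 cylinder at (10.5, 14.5) partially overlaps it — only the 201.78 mm² overlap (of its 314.37 mm²) is removed, clipping the outline — 1 connected region. The outline is a single polygon with 9 vertices. Extrusion per mm of travel: 0.4 × 0.15 / (π × 0.875²) = 0.024945. Accumulating E over each segment gives final E = 2.5538.

G0 X0.00 Y15.37 Z0.75
G1 X5.00 Y24.03 E0.2494
G1 X16.00 Y24.03 E0.5238
G1 X21.50 Y14.50 E0.7983
G1 X16.86 Y6.46 E1.0299
G1 X21.25 Y6.46 E1.1394
G1 X23.00 Y3.43 E1.2267
G1 X23.00 Y24.50 E1.7523
G1 X0.00 Y24.50 E2.3260
G1 X0.00 Y15.37 E2.5538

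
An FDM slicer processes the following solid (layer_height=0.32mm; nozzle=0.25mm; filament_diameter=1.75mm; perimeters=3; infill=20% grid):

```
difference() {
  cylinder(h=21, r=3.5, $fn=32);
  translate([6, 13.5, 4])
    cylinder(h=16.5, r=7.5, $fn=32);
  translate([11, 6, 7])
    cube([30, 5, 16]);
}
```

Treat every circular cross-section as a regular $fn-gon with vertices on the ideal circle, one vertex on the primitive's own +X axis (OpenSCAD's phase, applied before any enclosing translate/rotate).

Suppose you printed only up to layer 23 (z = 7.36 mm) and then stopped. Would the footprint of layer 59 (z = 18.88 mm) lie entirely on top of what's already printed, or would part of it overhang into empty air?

Compare the two slices. At z = 7.36: the cylinder: section is a regular 32-gon, circumradius r=3.5 (area = (32/2)·3.500²·sin(360°/32) = 38.24 mm²); the r=7.5 cylinder at (6, 13.5) contributes a regular 32-gon of circumradius 7.5 (area = (32/2)·7.500²·sin(360°/32) = 175.58 mm²); the 30×5 cube at (11, 6) contributes its full rectangle (area 150.00 mm²); After the difference (first − rest): starting from the r=3.5 cylinder (38.24 mm²), the r=7.5 cylinder at (6, 13.5) misses the remaining region (no effect); the 30×5 cube at (11, 6) misses the remaining region (no effect) — area = 38.24 mm². At z = 18.88: the r=3.5 cylinder contributes a regular 32-gon of circumradius 3.5 (area = (32/2)·3.500²·sin(360°/32) = 38.24 mm²); the r=7.5 cylinder at (6, 13.5) gives a regular 32-gon of circumradius 7.5 (constant along its height) (area = (32/2)·7.500²·sin(360°/32) = 175.58 mm²); the cube at (11, 6) is present — its section is the full 30×5 rectangle (area 150.00 mm²); After the difference (first − rest): starting from the r=3.5 cylinder (38.24 mm²), the r=7.5 cylinder at (6, 13.5) misses the remaining region (no effect); the 30×5 cube at (11, 6) misses the remaining region (no effect) — area = 38.24 mm². Checking containment: the cross-section at z = 18.88 is a subset of the cross-section at z = 7.36.

entirely on top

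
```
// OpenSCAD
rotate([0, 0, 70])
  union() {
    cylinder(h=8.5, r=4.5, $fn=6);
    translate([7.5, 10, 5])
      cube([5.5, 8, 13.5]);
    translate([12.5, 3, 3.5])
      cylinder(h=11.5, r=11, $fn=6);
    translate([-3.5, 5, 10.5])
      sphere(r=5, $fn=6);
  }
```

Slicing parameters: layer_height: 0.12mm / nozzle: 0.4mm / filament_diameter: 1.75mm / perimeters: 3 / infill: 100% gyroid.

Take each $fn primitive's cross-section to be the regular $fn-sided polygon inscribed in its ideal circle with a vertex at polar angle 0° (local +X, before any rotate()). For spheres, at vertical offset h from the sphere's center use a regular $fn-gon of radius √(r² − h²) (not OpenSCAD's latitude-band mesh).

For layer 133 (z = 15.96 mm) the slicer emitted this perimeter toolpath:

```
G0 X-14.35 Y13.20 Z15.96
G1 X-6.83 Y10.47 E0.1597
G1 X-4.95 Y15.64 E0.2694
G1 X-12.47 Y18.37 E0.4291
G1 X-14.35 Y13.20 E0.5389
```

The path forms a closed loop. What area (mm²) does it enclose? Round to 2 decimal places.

44.01 mm²

Apply the shoelace formula to the sequence of (X, Y) vertices; enclosed area = 44.01 mm².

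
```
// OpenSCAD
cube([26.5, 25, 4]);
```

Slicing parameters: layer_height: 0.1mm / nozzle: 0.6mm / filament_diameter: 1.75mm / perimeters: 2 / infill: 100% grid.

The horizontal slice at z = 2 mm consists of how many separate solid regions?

1

At z = 2 mm: the 26.5×25 cube contributes its full rectangle. The result has 1 disconnected region.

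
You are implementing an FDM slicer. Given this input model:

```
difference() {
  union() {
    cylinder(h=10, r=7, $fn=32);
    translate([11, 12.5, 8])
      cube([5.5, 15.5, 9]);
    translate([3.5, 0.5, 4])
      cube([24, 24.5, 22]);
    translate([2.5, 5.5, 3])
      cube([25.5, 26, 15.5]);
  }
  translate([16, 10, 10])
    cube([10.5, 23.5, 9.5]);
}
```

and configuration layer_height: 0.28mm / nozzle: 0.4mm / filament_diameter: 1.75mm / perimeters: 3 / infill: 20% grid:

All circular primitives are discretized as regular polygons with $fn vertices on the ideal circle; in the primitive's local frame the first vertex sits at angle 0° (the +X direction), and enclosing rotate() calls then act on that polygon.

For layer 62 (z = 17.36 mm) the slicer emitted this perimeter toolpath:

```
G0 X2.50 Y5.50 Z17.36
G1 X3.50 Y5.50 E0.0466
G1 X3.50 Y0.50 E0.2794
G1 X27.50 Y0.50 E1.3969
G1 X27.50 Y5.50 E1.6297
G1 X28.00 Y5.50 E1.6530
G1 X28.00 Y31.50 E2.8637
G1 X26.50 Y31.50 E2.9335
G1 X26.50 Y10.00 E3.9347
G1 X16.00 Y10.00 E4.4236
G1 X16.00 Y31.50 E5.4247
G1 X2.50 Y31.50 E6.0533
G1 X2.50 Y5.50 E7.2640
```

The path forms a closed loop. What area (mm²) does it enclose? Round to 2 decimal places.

Apply the shoelace formula to the sequence of (X, Y) vertices; enclosed area = 557.25 mm².

557.25 mm²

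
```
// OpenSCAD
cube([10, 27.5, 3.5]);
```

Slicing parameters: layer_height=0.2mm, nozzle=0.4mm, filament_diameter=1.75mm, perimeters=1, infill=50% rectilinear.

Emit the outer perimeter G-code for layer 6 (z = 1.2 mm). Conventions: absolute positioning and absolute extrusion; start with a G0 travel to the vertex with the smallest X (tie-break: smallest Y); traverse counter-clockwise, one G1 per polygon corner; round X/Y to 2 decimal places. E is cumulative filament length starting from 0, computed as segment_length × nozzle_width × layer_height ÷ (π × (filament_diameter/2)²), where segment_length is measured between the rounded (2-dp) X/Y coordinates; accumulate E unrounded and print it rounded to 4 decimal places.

G0 X0.00 Y0.00 Z1.20
G1 X10.00 Y0.00 E0.3326
G1 X10.00 Y27.50 E1.2473
G1 X0.00 Y27.50 E1.5799
G1 X0.00 Y0.00 E2.4945

At z = 1.2 mm: the 10×27.5 cube contributes its full rectangle. The outline is a single polygon with 4 vertices. Extrusion per mm of travel: 0.4 × 0.2 / (π × 0.875²) = 0.033260. Accumulating E over each segment gives final E = 2.4945.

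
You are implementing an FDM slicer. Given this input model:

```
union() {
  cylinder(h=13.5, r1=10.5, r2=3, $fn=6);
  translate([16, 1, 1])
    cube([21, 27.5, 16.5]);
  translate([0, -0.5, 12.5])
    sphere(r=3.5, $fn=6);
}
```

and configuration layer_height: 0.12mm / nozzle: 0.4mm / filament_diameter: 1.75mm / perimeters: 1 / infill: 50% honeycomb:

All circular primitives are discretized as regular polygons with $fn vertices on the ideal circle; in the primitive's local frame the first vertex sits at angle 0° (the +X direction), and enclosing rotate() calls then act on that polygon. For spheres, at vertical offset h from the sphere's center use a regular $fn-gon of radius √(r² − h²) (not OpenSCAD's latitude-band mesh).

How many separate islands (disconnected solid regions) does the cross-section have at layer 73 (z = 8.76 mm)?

2

At z = 8.76 mm: the cone: at t=0.649 of its height the radius interpolates to r₁+(r₂−r₁)t = 5.633, giving a regular 6-gon of that circumradius; the cube at (16, 1) is present — its section is the full 21×27.5 rectangle; the sphere at (0, -0.5) does not reach this height (|z−center|=3.740 > r=3.5); Combining (union): the 2 present regions are separate (no shared area or edge), so areas and boundary lengths simply add and each stays a separate island — 2 connected regions. Overall, the cross-section has 2 separate islands. Island count = 2.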